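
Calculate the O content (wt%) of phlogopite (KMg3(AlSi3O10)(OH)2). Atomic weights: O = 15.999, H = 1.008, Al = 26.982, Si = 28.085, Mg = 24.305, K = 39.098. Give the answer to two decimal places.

Molar mass of KMg3(AlSi3O10)(OH)2: 1·39.098 + 3·24.305 + 1·26.982 + 3·28.085 + 12·15.999 + 2·1.008 = 417.254 g/mol.
Mass of O per formula unit: 12 × 15.999 = 191.988 g.
Weight fraction O = 191.988 / 417.254 = 0.4601.

46.01 wt%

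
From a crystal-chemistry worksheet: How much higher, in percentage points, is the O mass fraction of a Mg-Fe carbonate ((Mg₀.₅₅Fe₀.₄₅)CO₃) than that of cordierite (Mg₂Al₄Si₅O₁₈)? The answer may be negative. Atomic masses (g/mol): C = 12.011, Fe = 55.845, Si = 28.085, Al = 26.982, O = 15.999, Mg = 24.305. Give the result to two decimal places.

O in (Mg₀.₅₅Fe₀.₄₅)CO₃: molar mass 98.506 g/mol; 3×15.999 = 47.997 g → 48.72 wt%.
O in Mg₂Al₄Si₅O₁₈: molar mass 584.945 g/mol; 18×15.999 = 287.982 g → 49.23 wt%.
Difference = 48.72 − 49.23 = -0.51 percentage points.

-0.51 percentage points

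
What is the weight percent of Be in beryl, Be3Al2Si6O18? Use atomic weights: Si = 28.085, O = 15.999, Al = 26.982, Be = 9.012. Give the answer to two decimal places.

5.03 weight percent

Formula mass = 3·9.012 + 2·26.982 + 6·28.085 + 18·15.999 = 537.492 g/mol, of which 27.036 g is Be.
So Be makes up 27.036/537.492 = 0.0503 of the mass, i.e. 5.03%.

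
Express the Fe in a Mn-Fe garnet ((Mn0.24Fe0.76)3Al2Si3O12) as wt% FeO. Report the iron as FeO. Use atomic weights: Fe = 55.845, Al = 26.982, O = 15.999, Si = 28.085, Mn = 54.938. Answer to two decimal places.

32.95 wt%

Molar mass of (Mn0.24Fe0.76)3Al2Si3O12 = 0.72*54.938 + 2.28*55.845 + 2*26.982 + 3*28.085 + 12*15.999 = 497.089 g/mol.
Each formula unit contains 2.28 Fe, equivalent to 2.28/1 = 2.2800 mol FeO.
M(FeO) = 1×55.845 + 1×15.999 = 71.844 g/mol.
Mass of FeO per formula unit = 2.2800 × 71.844 = 163.804 g.
FeO wt% = 163.804 / 497.089 × 100 = 32.95%.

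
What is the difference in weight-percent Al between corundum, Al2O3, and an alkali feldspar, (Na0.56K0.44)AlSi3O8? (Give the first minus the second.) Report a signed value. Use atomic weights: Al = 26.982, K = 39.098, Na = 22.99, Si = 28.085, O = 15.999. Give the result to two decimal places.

Al in Al2O3: molar mass 101.961 g/mol; 2×26.982 = 53.964 g → 52.93 wt%.
Al in (Na0.56K0.44)AlSi3O8: molar mass 269.307 g/mol; 1×26.982 = 26.982 g → 10.02 wt%.
Difference = 52.93 − 10.02 = 42.91 percentage points.

42.91 percentage points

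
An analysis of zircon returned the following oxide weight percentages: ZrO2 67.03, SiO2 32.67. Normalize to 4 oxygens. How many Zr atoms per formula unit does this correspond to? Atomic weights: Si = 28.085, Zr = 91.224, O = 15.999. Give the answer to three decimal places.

1.000 Zr apfu

67.03 wt% ZrO2 ÷ 123.222 g/mol = 0.54398 mol, giving 0.54398 Zr and 1.08796 O.
32.67 wt% SiO2 ÷ 60.083 g/mol = 0.54375 mol, giving 0.54375 Si and 1.08750 O.
Oxygen sums to 2.17546; scaling by 4/2.17546 = 1.83869 puts the formula on 4 O.
Zr: 0.54398 × 1.83869 = 1.000 atoms per formula unit.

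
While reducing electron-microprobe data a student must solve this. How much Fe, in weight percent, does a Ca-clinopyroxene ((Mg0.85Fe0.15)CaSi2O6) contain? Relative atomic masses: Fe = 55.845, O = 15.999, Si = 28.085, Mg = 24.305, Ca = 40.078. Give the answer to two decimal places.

3.79 weight percent

Molar mass of (Mg0.85Fe0.15)CaSi2O6: 0.85*24.305 + 0.15*55.845 + 1*40.078 + 2*28.085 + 6*15.999 = 221.278 g/mol.
Mass of Fe per formula unit: 0.15 × 55.845 = 8.377 g.
Weight fraction Fe = 8.377 / 221.278 = 0.0379.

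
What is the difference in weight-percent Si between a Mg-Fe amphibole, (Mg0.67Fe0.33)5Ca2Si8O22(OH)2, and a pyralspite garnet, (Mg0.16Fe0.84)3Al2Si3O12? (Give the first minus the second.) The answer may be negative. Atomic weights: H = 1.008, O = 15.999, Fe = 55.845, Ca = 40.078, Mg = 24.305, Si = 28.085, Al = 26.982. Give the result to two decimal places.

8.53 percentage points

Si in (Mg0.67Fe0.33)5Ca2Si8O22(OH)2: molar mass 864.394 g/mol; 8×28.085 = 224.680 g → 25.99 wt%.
Si in (Mg0.16Fe0.84)3Al2Si3O12: molar mass 482.603 g/mol; 3×28.085 = 84.255 g → 17.46 wt%.
Difference = 25.99 − 17.46 = 8.53 percentage points.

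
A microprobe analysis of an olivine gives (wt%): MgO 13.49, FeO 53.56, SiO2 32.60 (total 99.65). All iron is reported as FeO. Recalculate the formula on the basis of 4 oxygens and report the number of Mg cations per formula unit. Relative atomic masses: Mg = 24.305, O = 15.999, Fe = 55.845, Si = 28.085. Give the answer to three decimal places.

0.618 Mg apfu

MgO: 13.49/40.304 = 0.33471 mol → 0.33471 mol Mg, 0.33471 mol O.
FeO: 53.56/71.844 = 0.74550 mol → 0.74550 mol Fe, 0.74550 mol O.
SiO2: 32.60/60.083 = 0.54258 mol → 0.54258 mol Si, 1.08516 mol O.
Total oxygen = 2.16537 mol. Normalization factor = 4/2.16537 = 1.84726.
Mg per 4 O = 0.33471 × 1.84726 = 0.618.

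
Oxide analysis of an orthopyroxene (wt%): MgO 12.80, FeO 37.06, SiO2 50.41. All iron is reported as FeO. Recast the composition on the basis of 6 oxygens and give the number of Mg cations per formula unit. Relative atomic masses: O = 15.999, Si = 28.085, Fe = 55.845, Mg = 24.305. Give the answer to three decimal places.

0.759 Mg apfu

MgO (M=40.304): mol = 0.31759; Mg = 0.31759, O = 0.31759.
FeO (M=71.844): mol = 0.51584; Fe = 0.51584, O = 0.51584.
SiO2 (M=60.083): mol = 0.83901; Si = 0.83901, O = 1.67802.
ΣO = 2.51145; factor = 6/ΣO = 2.38906.
Mg apfu = 0.31759 × 2.38906 = 0.759.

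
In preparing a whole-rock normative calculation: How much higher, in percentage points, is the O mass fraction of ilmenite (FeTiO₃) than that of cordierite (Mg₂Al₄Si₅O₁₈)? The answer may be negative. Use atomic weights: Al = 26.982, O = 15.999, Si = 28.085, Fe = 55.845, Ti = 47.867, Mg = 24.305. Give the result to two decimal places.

M(FeTiO₃) = 151.709 g/mol, so wt% O = 47.997/151.709 × 100 = 31.64%.
M(Mg₂Al₄Si₅O₁₈) = 584.945 g/mol, so wt% O = 287.982/584.945 × 100 = 49.23%.
31.64 − 49.23 = -17.59 pp.

-17.59 percentage points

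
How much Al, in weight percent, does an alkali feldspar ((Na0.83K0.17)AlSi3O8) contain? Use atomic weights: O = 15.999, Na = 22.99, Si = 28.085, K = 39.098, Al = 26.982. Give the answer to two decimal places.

Molar mass of (Na0.83K0.17)AlSi3O8: 0.83·22.99 + 0.17·39.098 + 1·26.982 + 3·28.085 + 8·15.999 = 264.957 g/mol.
Mass of Al per formula unit: 1 × 26.982 = 26.982 g.
Weight fraction Al = 26.982 / 264.957 = 0.1018.

10.18 weight percent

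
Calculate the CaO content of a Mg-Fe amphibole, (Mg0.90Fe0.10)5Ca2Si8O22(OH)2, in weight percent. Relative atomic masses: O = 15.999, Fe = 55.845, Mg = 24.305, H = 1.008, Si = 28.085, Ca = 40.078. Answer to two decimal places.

13.54 wt%

M((Mg0.90Fe0.10)5Ca2Si8O22(OH)2) = 828.123 g/mol; M(CaO) = 56.077 g/mol.
Moles CaO per formula unit = 2 Ca ÷ 1 = 2.0000.
CaO fraction = (2.0000 × 56.077) / 828.123 = 112.154/828.123 = 0.1354.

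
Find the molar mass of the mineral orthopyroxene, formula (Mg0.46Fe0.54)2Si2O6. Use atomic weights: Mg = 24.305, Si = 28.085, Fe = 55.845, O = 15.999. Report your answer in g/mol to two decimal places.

Mg: 0.92 × 24.305 = 22.3606
Fe: 1.08 × 55.845 = 60.3126
Si: 2 × 28.085 = 56.1700
O: 6 × 15.999 = 95.9940
Summing the contributions gives the formula mass.

234.84 g/mol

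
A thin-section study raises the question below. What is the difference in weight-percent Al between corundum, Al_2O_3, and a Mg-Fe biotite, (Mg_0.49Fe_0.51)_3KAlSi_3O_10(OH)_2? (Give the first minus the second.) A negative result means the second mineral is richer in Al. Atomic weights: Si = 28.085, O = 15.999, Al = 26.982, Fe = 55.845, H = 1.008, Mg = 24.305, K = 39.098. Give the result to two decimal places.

47.13 percentage points

First mineral: 53.964 g Al in 101.961 g formula = 52.93 wt% Al.
Second mineral: 26.982 g Al in 465.510 g formula = 5.80 wt% Al.
52.93% − 5.80% gives a difference of 47.13 percentage points.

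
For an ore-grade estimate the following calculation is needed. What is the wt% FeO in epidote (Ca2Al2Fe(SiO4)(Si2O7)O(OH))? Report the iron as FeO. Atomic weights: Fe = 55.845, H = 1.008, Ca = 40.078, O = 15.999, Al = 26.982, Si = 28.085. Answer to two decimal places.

14.87 wt%

M(Ca2Al2Fe(SiO4)(Si2O7)O(OH)) = 483.215 g/mol; M(FeO) = 71.844 g/mol.
Moles FeO per formula unit = 1 Fe ÷ 1 = 1.0000.
FeO fraction = (1.0000 × 71.844) / 483.215 = 71.844/483.215 = 0.1487.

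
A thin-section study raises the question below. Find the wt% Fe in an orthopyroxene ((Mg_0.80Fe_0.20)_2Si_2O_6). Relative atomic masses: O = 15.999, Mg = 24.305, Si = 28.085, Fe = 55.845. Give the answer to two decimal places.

10.47 wt%

M((Mg_0.80Fe_0.20)_2Si_2O_6) = 213.390 g/mol.
Fe contributes 0.40 × 55.845 = 22.338 g per mole.
22.338/213.390 = 0.1047 → 10.47%.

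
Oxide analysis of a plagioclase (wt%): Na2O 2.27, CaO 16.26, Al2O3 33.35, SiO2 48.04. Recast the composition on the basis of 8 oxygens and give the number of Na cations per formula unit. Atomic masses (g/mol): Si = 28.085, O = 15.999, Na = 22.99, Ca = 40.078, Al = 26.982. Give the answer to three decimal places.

0.202 Na apfu

Na2O: 2.27/61.979 = 0.03663 mol → 0.07326 mol Na, 0.03663 mol O.
CaO: 16.26/56.077 = 0.28996 mol → 0.28996 mol Ca, 0.28996 mol O.
Al2O3: 33.35/101.961 = 0.32709 mol → 0.65418 mol Al, 0.98127 mol O.
SiO2: 48.04/60.083 = 0.79956 mol → 0.79956 mol Si, 1.59912 mol O.
Total oxygen = 2.90698 mol. Normalization factor = 8/2.90698 = 2.75200.
Na per 8 O = 0.07326 × 2.75200 = 0.202.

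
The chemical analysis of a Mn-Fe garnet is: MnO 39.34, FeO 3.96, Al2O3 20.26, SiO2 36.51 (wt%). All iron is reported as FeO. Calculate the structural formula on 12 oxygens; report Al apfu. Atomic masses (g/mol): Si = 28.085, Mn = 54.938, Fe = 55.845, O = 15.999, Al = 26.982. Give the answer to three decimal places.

39.34 wt% MnO ÷ 70.937 g/mol = 0.55458 mol, giving 0.55458 Mn and 0.55458 O.
3.96 wt% FeO ÷ 71.844 g/mol = 0.05512 mol, giving 0.05512 Fe and 0.05512 O.
20.26 wt% Al2O3 ÷ 101.961 g/mol = 0.19870 mol, giving 0.39740 Al and 0.59610 O.
36.51 wt% SiO2 ÷ 60.083 g/mol = 0.60766 mol, giving 0.60766 Si and 1.21532 O.
Oxygen sums to 2.42112; scaling by 12/2.42112 = 4.95638 puts the formula on 12 O.
Al: 0.39740 × 4.95638 = 1.970 atoms per formula unit.

1.970 Al apfu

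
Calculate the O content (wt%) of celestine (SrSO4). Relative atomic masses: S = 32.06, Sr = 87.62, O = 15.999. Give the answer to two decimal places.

Formula mass = 1×87.62 + 1×32.06 + 4×15.999 = 183.676 g/mol, of which 63.996 g is O.
So O makes up 63.996/183.676 = 0.3484 of the mass, i.e. 34.84%.

34.84 wt%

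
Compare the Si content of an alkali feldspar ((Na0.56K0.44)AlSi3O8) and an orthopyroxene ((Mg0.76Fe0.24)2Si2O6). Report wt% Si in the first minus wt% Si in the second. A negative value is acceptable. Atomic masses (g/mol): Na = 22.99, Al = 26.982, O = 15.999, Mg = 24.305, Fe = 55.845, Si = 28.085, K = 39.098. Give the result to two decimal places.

Si in (Na0.56K0.44)AlSi3O8: molar mass 269.307 g/mol; 3×28.085 = 84.255 g → 31.29 wt%.
Si in (Mg0.76Fe0.24)2Si2O6: molar mass 215.913 g/mol; 2×28.085 = 56.170 g → 26.02 wt%.
Difference = 31.29 − 26.02 = 5.27 percentage points.

5.27 percentage points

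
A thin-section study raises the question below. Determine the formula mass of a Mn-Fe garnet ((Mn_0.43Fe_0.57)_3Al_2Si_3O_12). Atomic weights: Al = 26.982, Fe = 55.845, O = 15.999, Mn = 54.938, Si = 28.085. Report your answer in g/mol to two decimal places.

The formula mass is the sum 1.29*54.938 + 1.71*55.845 + 2*26.982 + 3*28.085 + 12*15.999.

496.57 g/mol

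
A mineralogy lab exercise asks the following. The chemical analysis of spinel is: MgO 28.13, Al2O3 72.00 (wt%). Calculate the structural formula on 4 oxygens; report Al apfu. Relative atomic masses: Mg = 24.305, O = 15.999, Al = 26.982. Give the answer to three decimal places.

MgO: 28.13/40.304 = 0.69795 mol → 0.69795 mol Mg, 0.69795 mol O.
Al2O3: 72.00/101.961 = 0.70615 mol → 1.41230 mol Al, 2.11845 mol O.
Total oxygen = 2.81640 mol. Normalization factor = 4/2.81640 = 1.42025.
Al per 4 O = 1.41230 × 1.42025 = 2.006.

2.006 Al apfu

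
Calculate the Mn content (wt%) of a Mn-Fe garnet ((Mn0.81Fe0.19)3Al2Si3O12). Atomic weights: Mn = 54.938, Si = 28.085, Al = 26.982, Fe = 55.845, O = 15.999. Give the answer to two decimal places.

Formula mass = 2.43*54.938 + 0.57*55.845 + 2*26.982 + 3*28.085 + 12*15.999 = 495.538 g/mol, of which 133.499 g is Mn.
So Mn makes up 133.499/495.538 = 0.2694 of the mass, i.e. 26.94%.

26.94 wt%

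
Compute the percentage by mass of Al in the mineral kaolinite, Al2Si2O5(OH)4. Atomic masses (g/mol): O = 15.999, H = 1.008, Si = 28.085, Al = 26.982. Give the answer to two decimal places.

Formula mass = 2·26.982 + 2·28.085 + 9·15.999 + 4·1.008 = 258.157 g/mol, of which 53.964 g is Al.
So Al makes up 53.964/258.157 = 0.2090 of the mass, i.e. 20.90%.

20.90 weight percent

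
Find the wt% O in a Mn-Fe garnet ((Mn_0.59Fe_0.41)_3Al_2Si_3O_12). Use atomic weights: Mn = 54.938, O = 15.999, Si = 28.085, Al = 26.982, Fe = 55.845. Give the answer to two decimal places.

38.70 mass %

Formula mass = 1.77×54.938 + 1.23×55.845 + 2×26.982 + 3×28.085 + 12×15.999 = 496.137 g/mol, of which 191.988 g is O.
So O makes up 191.988/496.137 = 0.3870 of the mass, i.e. 38.70%.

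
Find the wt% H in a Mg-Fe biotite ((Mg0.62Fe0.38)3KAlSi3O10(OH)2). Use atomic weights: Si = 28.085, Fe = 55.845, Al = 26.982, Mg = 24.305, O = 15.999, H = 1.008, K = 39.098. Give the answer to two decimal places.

Formula mass = 1.86·24.305 + 1.14·55.845 + 1·39.098 + 1·26.982 + 3·28.085 + 12·15.999 + 2·1.008 = 453.210 g/mol, of which 2.016 g is H.
So H makes up 2.016/453.210 = 0.0044 of the mass, i.e. 0.44%.

0.44 wt%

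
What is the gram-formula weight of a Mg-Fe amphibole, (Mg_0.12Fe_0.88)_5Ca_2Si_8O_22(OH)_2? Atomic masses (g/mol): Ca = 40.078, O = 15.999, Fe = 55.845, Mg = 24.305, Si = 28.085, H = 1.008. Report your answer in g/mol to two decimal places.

The formula mass is the sum 0.60·24.305 + 4.40·55.845 + 2·40.078 + 8·28.085 + 24·15.999 + 2·1.008.

951.13 g/mol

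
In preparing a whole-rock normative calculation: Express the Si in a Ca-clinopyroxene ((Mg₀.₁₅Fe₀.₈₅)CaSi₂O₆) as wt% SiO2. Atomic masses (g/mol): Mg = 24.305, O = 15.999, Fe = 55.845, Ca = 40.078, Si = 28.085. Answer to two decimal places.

M((Mg₀.₁₅Fe₀.₈₅)CaSi₂O₆) = 243.356 g/mol; M(SiO2) = 60.083 g/mol.
Moles SiO2 per formula unit = 2 Si ÷ 1 = 2.0000.
SiO2 fraction = (2.0000 × 60.083) / 243.356 = 120.166/243.356 = 0.4938.

49.38 wt%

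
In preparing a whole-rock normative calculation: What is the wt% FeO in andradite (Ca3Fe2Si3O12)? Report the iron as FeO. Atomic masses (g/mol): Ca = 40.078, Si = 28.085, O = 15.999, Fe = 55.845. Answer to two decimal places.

28.28 wt%

M(Ca3Fe2Si3O12) = 508.167 g/mol; M(FeO) = 71.844 g/mol.
Moles FeO per formula unit = 2 Fe ÷ 1 = 2.0000.
FeO fraction = (2.0000 × 71.844) / 508.167 = 143.688/508.167 = 0.2828.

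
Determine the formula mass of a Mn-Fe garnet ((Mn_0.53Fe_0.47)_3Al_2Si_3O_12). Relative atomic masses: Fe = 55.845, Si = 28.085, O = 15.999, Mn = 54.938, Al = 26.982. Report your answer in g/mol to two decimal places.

M = 1.59*54.938 + 1.41*55.845 + 2*26.982 + 3*28.085 + 12*15.999

496.30 g/mol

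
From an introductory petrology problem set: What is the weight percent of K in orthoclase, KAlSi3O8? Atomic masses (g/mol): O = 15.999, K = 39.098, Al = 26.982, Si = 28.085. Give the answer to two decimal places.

M(KAlSi3O8) = 278.327 g/mol.
K contributes 1 × 39.098 = 39.098 g per mole.
39.098/278.327 = 0.1405 → 14.05%.

14.05 weight percent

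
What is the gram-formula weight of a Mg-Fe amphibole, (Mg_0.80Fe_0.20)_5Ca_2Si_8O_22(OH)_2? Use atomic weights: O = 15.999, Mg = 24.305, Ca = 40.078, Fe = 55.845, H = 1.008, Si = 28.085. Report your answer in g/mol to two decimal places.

843.89 g/mol

The formula mass is the sum 4*24.305 + 1*55.845 + 2*40.078 + 8*28.085 + 24*15.999 + 2*1.008.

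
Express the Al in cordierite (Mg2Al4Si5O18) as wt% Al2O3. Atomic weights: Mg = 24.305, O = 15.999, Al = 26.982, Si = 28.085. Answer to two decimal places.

34.86 wt%

Formula mass = 584.945 g/mol.
4 Al → 2.0000 mol Al2O3 per formula unit; M(Al2O3) = 101.961, so Al2O3 mass = 203.922 g.
203.922/584.945 × 100 = 34.86 wt%.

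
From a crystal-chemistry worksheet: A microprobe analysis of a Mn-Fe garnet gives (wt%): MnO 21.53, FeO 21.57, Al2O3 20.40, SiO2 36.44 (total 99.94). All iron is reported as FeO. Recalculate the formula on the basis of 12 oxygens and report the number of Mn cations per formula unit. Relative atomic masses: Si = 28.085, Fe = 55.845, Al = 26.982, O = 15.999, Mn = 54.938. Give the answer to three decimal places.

21.53 wt% MnO ÷ 70.937 g/mol = 0.30351 mol, giving 0.30351 Mn and 0.30351 O.
21.57 wt% FeO ÷ 71.844 g/mol = 0.30023 mol, giving 0.30023 Fe and 0.30023 O.
20.40 wt% Al2O3 ÷ 101.961 g/mol = 0.20008 mol, giving 0.40016 Al and 0.60024 O.
36.44 wt% SiO2 ÷ 60.083 g/mol = 0.60649 mol, giving 0.60649 Si and 1.21298 O.
Oxygen sums to 2.41696; scaling by 12/2.41696 = 4.96491 puts the formula on 12 O.
Mn: 0.30351 × 4.96491 = 1.507 atoms per formula unit.

1.507 Mn apfu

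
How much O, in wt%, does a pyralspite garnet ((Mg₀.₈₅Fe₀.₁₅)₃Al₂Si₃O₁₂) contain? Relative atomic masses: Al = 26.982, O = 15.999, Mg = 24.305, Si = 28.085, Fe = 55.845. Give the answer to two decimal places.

46.01 wt%

Formula mass = 2.55×24.305 + 0.45×55.845 + 2×26.982 + 3×28.085 + 12×15.999 = 417.315 g/mol, of which 191.988 g is O.
So O makes up 191.988/417.315 = 0.4601 of the mass, i.e. 46.01%.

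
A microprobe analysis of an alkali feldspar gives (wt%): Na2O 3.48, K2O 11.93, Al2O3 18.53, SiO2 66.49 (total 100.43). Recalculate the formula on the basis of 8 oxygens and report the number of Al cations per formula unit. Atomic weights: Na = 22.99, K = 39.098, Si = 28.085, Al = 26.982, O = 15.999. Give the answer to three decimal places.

Na2O (M=61.979): mol = 0.05615; Na = 0.11230, O = 0.05615.
K2O (M=94.195): mol = 0.12665; K = 0.25330, O = 0.12665.
Al2O3 (M=101.961): mol = 0.18174; Al = 0.36348, O = 0.54522.
SiO2 (M=60.083): mol = 1.10664; Si = 1.10664, O = 2.21328.
ΣO = 2.94130; factor = 8/ΣO = 2.71989.
Al apfu = 0.36348 × 2.71989 = 0.989.

0.989 Al apfu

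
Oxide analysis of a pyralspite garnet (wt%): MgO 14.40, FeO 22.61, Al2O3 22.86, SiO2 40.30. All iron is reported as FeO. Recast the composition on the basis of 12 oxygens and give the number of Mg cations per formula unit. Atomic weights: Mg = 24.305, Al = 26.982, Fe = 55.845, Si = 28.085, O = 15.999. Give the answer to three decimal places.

14.40 wt% MgO ÷ 40.304 g/mol = 0.35728 mol, giving 0.35728 Mg and 0.35728 O.
22.61 wt% FeO ÷ 71.844 g/mol = 0.31471 mol, giving 0.31471 Fe and 0.31471 O.
22.86 wt% Al2O3 ÷ 101.961 g/mol = 0.22420 mol, giving 0.44840 Al and 0.67260 O.
40.30 wt% SiO2 ÷ 60.083 g/mol = 0.67074 mol, giving 0.67074 Si and 1.34148 O.
Oxygen sums to 2.68607; scaling by 12/2.68607 = 4.46749 puts the formula on 12 O.
Mg: 0.35728 × 4.46749 = 1.596 atoms per formula unit.

1.596 Mg apfu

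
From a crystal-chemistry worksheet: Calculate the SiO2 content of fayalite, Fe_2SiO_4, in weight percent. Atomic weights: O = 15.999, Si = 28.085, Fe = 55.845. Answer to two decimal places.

29.49 wt%

Molar mass of Fe_2SiO_4 = 2×55.845 + 1×28.085 + 4×15.999 = 203.771 g/mol.
Each formula unit contains 1 Si, equivalent to 1/1 = 1.0000 mol SiO2.
M(SiO2) = 1×28.085 + 2×15.999 = 60.083 g/mol.
Mass of SiO2 per formula unit = 1.0000 × 60.083 = 60.083 g.
SiO2 wt% = 60.083 / 203.771 × 100 = 29.49%.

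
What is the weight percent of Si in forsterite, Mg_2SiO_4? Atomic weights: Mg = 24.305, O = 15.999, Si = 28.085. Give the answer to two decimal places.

Formula mass = 2·24.305 + 1·28.085 + 4·15.999 = 140.691 g/mol, of which 28.085 g is Si.
So Si makes up 28.085/140.691 = 0.1996 of the mass, i.e. 19.96%.

19.96 mass %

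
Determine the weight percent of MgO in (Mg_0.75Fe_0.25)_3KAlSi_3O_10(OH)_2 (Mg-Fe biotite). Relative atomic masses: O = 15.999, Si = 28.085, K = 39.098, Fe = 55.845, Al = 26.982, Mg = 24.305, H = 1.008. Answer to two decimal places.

20.57 wt%

Formula mass = 440.909 g/mol.
2.25 Mg → 2.2500 mol MgO per formula unit; M(MgO) = 40.304, so MgO mass = 90.684 g.
90.684/440.909 × 100 = 20.57 wt%.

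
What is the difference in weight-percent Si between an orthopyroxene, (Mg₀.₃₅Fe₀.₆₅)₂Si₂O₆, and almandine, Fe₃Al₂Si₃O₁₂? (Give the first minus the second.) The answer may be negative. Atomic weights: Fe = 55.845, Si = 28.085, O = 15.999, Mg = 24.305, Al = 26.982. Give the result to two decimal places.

6.30 percentage points

M((Mg₀.₃₅Fe₀.₆₅)₂Si₂O₆) = 241.776 g/mol, so wt% Si = 56.170/241.776 × 100 = 23.23%.
M(Fe₃Al₂Si₃O₁₂) = 497.742 g/mol, so wt% Si = 84.255/497.742 × 100 = 16.93%.
23.23 − 16.93 = 6.30 pp.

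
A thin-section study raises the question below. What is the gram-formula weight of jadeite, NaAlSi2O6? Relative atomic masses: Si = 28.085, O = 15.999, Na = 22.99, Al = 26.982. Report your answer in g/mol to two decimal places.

Na: 1 × 22.99 = 22.9900
Al: 1 × 26.982 = 26.9820
Si: 2 × 28.085 = 56.1700
O: 6 × 15.999 = 95.9940
Summing the contributions gives the formula mass.

202.14 g/mol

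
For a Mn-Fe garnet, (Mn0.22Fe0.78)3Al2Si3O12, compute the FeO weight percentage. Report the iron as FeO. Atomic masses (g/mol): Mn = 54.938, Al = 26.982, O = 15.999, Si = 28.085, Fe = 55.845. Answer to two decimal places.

33.82 wt%

Molar mass of (Mn0.22Fe0.78)3Al2Si3O12 = 0.66×54.938 + 2.34×55.845 + 2×26.982 + 3×28.085 + 12×15.999 = 497.143 g/mol.
Each formula unit contains 2.34 Fe, equivalent to 2.34/1 = 2.3400 mol FeO.
M(FeO) = 1×55.845 + 1×15.999 = 71.844 g/mol.
Mass of FeO per formula unit = 2.3400 × 71.844 = 168.115 g.
FeO wt% = 168.115 / 497.143 × 100 = 33.82%.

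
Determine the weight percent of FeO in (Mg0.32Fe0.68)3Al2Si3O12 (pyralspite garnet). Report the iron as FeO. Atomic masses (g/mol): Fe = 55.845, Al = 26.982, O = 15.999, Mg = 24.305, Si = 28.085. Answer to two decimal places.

31.35 wt%

Molar mass of (Mg0.32Fe0.68)3Al2Si3O12 = 0.96×24.305 + 2.04×55.845 + 2×26.982 + 3×28.085 + 12×15.999 = 467.464 g/mol.
Each formula unit contains 2.04 Fe, equivalent to 2.04/1 = 2.0400 mol FeO.
M(FeO) = 1×55.845 + 1×15.999 = 71.844 g/mol.
Mass of FeO per formula unit = 2.0400 × 71.844 = 146.562 g.
FeO wt% = 146.562 / 467.464 × 100 = 31.35%.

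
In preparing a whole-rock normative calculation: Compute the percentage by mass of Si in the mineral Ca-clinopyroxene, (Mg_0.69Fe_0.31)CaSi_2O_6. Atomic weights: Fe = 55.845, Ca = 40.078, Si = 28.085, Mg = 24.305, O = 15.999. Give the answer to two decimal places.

M((Mg_0.69Fe_0.31)CaSi_2O_6) = 226.324 g/mol.
Si contributes 2 × 28.085 = 56.170 g per mole.
56.170/226.324 = 0.2482 → 24.82%.

24.82 weight percent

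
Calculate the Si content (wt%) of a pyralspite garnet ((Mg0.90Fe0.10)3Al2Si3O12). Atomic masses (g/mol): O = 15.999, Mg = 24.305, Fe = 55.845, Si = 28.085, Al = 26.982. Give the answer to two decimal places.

20.42 wt%

M((Mg0.90Fe0.10)3Al2Si3O12) = 412.584 g/mol.
Si contributes 3 × 28.085 = 84.255 g per mole.
84.255/412.584 = 0.2042 → 20.42%.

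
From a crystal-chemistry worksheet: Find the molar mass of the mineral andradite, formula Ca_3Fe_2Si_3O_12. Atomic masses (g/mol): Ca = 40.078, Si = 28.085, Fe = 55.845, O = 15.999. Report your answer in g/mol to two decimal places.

508.17 g/mol

The formula mass is the sum 3(40.078) + 2(55.845) + 3(28.085) + 12(15.999).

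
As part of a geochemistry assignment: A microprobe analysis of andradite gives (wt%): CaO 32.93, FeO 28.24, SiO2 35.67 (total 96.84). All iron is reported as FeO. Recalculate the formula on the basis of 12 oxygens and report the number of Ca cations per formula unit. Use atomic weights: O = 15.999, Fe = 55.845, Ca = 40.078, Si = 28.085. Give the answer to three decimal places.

32.93 wt% CaO ÷ 56.077 g/mol = 0.58723 mol, giving 0.58723 Ca and 0.58723 O.
28.24 wt% FeO ÷ 71.844 g/mol = 0.39307 mol, giving 0.39307 Fe and 0.39307 O.
35.67 wt% SiO2 ÷ 60.083 g/mol = 0.59368 mol, giving 0.59368 Si and 1.18736 O.
Oxygen sums to 2.16766; scaling by 12/2.16766 = 5.53592 puts the formula on 12 O.
Ca: 0.58723 × 5.53592 = 3.251 atoms per formula unit.

3.251 Ca apfu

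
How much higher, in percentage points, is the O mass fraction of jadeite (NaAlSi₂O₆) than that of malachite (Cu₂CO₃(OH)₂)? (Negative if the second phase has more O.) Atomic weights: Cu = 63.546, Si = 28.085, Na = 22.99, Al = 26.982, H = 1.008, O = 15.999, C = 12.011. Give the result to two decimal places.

O in NaAlSi₂O₆: molar mass 202.136 g/mol; 6×15.999 = 95.994 g → 47.49 wt%.
O in Cu₂CO₃(OH)₂: molar mass 221.114 g/mol; 5×15.999 = 79.995 g → 36.18 wt%.
Difference = 47.49 − 36.18 = 11.31 percentage points.

11.31 percentage points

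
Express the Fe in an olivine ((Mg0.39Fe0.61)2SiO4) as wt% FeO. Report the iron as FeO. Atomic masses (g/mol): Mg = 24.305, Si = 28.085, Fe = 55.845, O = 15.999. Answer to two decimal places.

48.92 wt%

Formula mass = 179.170 g/mol.
1.22 Fe → 1.2200 mol FeO per formula unit; M(FeO) = 71.844, so FeO mass = 87.650 g.
87.650/179.170 × 100 = 48.92 wt%.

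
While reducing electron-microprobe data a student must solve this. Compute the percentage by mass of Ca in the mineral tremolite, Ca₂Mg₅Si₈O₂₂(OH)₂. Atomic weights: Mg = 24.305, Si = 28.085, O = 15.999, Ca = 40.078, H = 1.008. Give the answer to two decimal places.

M(Ca₂Mg₅Si₈O₂₂(OH)₂) = 812.353 g/mol.
Ca contributes 2 × 40.078 = 80.156 g per mole.
80.156/812.353 = 0.0987 → 9.87%.

9.87 weight percent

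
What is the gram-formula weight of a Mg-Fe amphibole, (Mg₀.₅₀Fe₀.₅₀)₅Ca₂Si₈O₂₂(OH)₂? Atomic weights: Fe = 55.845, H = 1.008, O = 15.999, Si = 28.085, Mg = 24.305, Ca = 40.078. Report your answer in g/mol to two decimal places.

Mg: 2.50 × 24.305 = 60.7625
Fe: 2.50 × 55.845 = 139.6125
Ca: 2 × 40.078 = 80.1560
Si: 8 × 28.085 = 224.6800
O: 24 × 15.999 = 383.9760
H: 2 × 1.008 = 2.0160
Summing the contributions gives the formula mass.

891.20 g/mol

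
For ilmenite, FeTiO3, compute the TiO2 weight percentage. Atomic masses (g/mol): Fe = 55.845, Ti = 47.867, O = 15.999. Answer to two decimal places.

52.64 wt%

Molar mass of FeTiO3 = 1×55.845 + 1×47.867 + 3×15.999 = 151.709 g/mol.
Each formula unit contains 1 Ti, equivalent to 1/1 = 1.0000 mol TiO2.
M(TiO2) = 1×47.867 + 2×15.999 = 79.865 g/mol.
Mass of TiO2 per formula unit = 1.0000 × 79.865 = 79.865 g.
TiO2 wt% = 79.865 / 151.709 × 100 = 52.64%.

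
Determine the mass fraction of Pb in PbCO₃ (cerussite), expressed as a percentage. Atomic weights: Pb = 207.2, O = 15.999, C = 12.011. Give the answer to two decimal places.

77.54 wt%

Formula mass = 1*207.2 + 1*12.011 + 3*15.999 = 267.208 g/mol, of which 207.200 g is Pb.
So Pb makes up 207.200/267.208 = 0.7754 of the mass, i.e. 77.54%.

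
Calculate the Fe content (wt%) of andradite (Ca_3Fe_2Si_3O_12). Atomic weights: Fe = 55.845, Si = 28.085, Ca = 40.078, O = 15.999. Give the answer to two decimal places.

21.98 wt%

M(Ca_3Fe_2Si_3O_12) = 508.167 g/mol.
Fe contributes 2 × 55.845 = 111.690 g per mole.
111.690/508.167 = 0.2198 → 21.98%.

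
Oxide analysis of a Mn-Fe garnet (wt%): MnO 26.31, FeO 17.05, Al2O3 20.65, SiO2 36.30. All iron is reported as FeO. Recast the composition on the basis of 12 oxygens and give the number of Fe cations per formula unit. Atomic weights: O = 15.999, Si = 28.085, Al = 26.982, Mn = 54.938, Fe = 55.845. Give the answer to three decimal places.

1.175 Fe apfu

MnO: 26.31/70.937 = 0.37089 mol → 0.37089 mol Mn, 0.37089 mol O.
FeO: 17.05/71.844 = 0.23732 mol → 0.23732 mol Fe, 0.23732 mol O.
Al2O3: 20.65/101.961 = 0.20253 mol → 0.40506 mol Al, 0.60759 mol O.
SiO2: 36.30/60.083 = 0.60416 mol → 0.60416 mol Si, 1.20832 mol O.
Total oxygen = 2.42412 mol. Normalization factor = 12/2.42412 = 4.95025.
Fe per 12 O = 0.23732 × 4.95025 = 1.175.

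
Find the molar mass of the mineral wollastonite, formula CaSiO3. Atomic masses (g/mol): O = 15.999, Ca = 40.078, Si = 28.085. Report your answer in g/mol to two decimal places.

116.16 g/mol

The formula mass is the sum 1*40.078 + 1*28.085 + 3*15.999.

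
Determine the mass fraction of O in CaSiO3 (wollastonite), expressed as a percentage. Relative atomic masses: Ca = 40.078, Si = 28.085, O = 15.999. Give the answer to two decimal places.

Formula mass = 1·40.078 + 1·28.085 + 3·15.999 = 116.160 g/mol, of which 47.997 g is O.
So O makes up 47.997/116.160 = 0.4132 of the mass, i.e. 41.32%.

41.32 wt%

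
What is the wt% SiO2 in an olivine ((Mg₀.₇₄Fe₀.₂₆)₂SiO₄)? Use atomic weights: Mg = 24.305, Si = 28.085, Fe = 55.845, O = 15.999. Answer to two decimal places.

38.25 wt%

Formula mass = 157.092 g/mol.
1 Si → 1.0000 mol SiO2 per formula unit; M(SiO2) = 60.083, so SiO2 mass = 60.083 g.
60.083/157.092 × 100 = 38.25 wt%.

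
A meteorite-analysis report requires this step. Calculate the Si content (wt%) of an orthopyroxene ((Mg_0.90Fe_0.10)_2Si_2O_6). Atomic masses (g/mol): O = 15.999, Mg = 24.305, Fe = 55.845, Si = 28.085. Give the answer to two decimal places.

27.12 wt%

M((Mg_0.90Fe_0.10)_2Si_2O_6) = 207.082 g/mol.
Si contributes 2 × 28.085 = 56.170 g per mole.
56.170/207.082 = 0.2712 → 27.12%.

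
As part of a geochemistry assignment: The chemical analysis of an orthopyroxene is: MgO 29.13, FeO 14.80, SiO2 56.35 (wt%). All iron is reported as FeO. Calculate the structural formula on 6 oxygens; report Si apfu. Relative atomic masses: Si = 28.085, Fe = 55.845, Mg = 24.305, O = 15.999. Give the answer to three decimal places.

29.13 wt% MgO ÷ 40.304 g/mol = 0.72276 mol, giving 0.72276 Mg and 0.72276 O.
14.80 wt% FeO ÷ 71.844 g/mol = 0.20600 mol, giving 0.20600 Fe and 0.20600 O.
56.35 wt% SiO2 ÷ 60.083 g/mol = 0.93787 mol, giving 0.93787 Si and 1.87574 O.
Oxygen sums to 2.80450; scaling by 6/2.80450 = 2.13942 puts the formula on 6 O.
Si: 0.93787 × 2.13942 = 2.006 atoms per formula unit.

2.006 Si apfu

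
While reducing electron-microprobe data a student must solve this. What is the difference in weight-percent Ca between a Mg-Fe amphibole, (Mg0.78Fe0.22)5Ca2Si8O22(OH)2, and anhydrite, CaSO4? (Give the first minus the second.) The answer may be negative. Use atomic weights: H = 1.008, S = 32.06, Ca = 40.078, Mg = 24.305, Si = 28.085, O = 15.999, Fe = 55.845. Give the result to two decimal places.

M((Mg0.78Fe0.22)5Ca2Si8O22(OH)2) = 847.047 g/mol, so wt% Ca = 80.156/847.047 × 100 = 9.46%.
M(CaSO4) = 136.134 g/mol, so wt% Ca = 40.078/136.134 × 100 = 29.44%.
9.46 − 29.44 = -19.98 pp.

-19.98 percentage points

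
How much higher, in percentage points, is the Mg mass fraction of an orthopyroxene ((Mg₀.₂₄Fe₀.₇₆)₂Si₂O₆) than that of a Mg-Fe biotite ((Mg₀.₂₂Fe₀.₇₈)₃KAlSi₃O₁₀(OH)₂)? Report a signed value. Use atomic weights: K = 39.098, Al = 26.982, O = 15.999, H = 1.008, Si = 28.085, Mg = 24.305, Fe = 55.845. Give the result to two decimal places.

M((Mg₀.₂₄Fe₀.₇₆)₂Si₂O₆) = 248.715 g/mol, so wt% Mg = 11.666/248.715 × 100 = 4.69%.
M((Mg₀.₂₂Fe₀.₇₈)₃KAlSi₃O₁₀(OH)₂) = 491.058 g/mol, so wt% Mg = 16.041/491.058 × 100 = 3.27%.
4.69 − 3.27 = 1.42 pp.

1.42 percentage points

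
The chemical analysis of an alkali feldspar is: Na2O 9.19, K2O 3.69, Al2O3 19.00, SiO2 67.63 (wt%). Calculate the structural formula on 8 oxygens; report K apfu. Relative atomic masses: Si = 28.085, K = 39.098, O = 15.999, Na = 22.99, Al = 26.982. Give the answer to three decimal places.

0.209 K apfu

Na2O: 9.19/61.979 = 0.14828 mol → 0.29656 mol Na, 0.14828 mol O.
K2O: 3.69/94.195 = 0.03917 mol → 0.07834 mol K, 0.03917 mol O.
Al2O3: 19.00/101.961 = 0.18635 mol → 0.37270 mol Al, 0.55905 mol O.
SiO2: 67.63/60.083 = 1.12561 mol → 1.12561 mol Si, 2.25122 mol O.
Total oxygen = 2.99772 mol. Normalization factor = 8/2.99772 = 2.66869.
K per 8 O = 0.07834 × 2.66869 = 0.209.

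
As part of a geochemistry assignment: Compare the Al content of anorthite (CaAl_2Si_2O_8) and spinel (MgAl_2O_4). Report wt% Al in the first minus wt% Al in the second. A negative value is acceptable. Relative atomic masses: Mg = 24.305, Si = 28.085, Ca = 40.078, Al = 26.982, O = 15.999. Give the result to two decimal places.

-18.53 percentage points

Al in CaAl_2Si_2O_8: molar mass 278.204 g/mol; 2×26.982 = 53.964 g → 19.40 wt%.
Al in MgAl_2O_4: molar mass 142.265 g/mol; 2×26.982 = 53.964 g → 37.93 wt%.
Difference = 19.40 − 37.93 = -18.53 percentage points.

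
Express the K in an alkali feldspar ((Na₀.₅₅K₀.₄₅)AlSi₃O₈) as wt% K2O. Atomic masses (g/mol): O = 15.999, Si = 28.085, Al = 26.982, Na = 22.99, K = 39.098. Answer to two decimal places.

7.87 wt%

M((Na₀.₅₅K₀.₄₅)AlSi₃O₈) = 269.468 g/mol; M(K2O) = 94.195 g/mol.
Moles K2O per formula unit = 0.45 K ÷ 2 = 0.2250.
K2O fraction = (0.2250 × 94.195) / 269.468 = 21.194/269.468 = 0.0787.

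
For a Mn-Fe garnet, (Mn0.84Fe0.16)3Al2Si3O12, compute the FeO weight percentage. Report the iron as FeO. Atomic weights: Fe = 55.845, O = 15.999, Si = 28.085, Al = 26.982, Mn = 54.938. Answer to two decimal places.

6.96 wt%

Formula mass = 495.456 g/mol.
0.48 Fe → 0.4800 mol FeO per formula unit; M(FeO) = 71.844, so FeO mass = 34.485 g.
34.485/495.456 × 100 = 6.96 wt%.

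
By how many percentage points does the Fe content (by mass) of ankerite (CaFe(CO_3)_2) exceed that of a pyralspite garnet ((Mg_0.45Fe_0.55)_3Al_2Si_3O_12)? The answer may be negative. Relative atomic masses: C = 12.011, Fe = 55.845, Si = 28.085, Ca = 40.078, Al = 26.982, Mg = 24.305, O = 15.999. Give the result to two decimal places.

5.62 percentage points

M(CaFe(CO_3)_2) = 215.939 g/mol, so wt% Fe = 55.845/215.939 × 100 = 25.86%.
M((Mg_0.45Fe_0.55)_3Al_2Si_3O_12) = 455.163 g/mol, so wt% Fe = 92.144/455.163 × 100 = 20.24%.
25.86 − 20.24 = 5.62 pp.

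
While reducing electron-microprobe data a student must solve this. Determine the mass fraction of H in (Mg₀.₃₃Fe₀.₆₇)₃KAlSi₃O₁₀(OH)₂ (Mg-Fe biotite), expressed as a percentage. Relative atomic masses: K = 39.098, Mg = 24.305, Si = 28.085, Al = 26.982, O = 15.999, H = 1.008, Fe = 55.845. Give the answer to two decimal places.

0.42 mass %

Formula mass = 0.99·24.305 + 2.01·55.845 + 1·39.098 + 1·26.982 + 3·28.085 + 12·15.999 + 2·1.008 = 480.649 g/mol, of which 2.016 g is H.
So H makes up 2.016/480.649 = 0.0042 of the mass, i.e. 0.42%.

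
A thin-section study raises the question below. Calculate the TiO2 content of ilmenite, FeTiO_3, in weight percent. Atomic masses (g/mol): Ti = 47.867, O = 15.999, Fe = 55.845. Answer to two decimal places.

52.64 wt%

M(FeTiO_3) = 151.709 g/mol; M(TiO2) = 79.865 g/mol.
Moles TiO2 per formula unit = 1 Ti ÷ 1 = 1.0000.
TiO2 fraction = (1.0000 × 79.865) / 151.709 = 79.865/151.709 = 0.5264.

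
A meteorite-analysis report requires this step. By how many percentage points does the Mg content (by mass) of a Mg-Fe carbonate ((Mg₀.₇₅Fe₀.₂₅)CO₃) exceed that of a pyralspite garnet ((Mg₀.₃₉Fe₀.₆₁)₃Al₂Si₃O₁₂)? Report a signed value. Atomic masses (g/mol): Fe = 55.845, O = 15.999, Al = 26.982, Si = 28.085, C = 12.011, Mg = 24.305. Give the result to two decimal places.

Mg in (Mg₀.₇₅Fe₀.₂₅)CO₃: molar mass 92.198 g/mol; 0.75×24.305 = 18.229 g → 19.77 wt%.
Mg in (Mg₀.₃₉Fe₀.₆₁)₃Al₂Si₃O₁₂: molar mass 460.840 g/mol; 1.17×24.305 = 28.437 g → 6.17 wt%.
Difference = 19.77 − 6.17 = 13.60 percentage points.

13.60 percentage points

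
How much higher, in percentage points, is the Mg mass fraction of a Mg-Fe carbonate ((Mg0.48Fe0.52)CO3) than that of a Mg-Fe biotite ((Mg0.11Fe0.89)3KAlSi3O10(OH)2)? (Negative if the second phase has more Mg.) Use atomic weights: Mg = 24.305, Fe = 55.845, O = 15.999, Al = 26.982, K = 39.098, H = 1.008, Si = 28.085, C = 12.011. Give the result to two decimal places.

M((Mg0.48Fe0.52)CO3) = 100.714 g/mol, so wt% Mg = 11.666/100.714 × 100 = 11.58%.
M((Mg0.11Fe0.89)3KAlSi3O10(OH)2) = 501.466 g/mol, so wt% Mg = 8.021/501.466 × 100 = 1.60%.
11.58 − 1.60 = 9.98 pp.

9.98 percentage points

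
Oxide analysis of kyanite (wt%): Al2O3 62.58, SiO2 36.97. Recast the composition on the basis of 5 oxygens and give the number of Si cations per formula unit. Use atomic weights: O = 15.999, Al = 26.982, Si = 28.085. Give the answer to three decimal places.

Al2O3 (M=101.961): mol = 0.61376; Al = 1.22752, O = 1.84128.
SiO2 (M=60.083): mol = 0.61532; Si = 0.61532, O = 1.23064.
ΣO = 3.07192; factor = 5/ΣO = 1.62765.
Si apfu = 0.61532 × 1.62765 = 1.002.

1.002 Si apfu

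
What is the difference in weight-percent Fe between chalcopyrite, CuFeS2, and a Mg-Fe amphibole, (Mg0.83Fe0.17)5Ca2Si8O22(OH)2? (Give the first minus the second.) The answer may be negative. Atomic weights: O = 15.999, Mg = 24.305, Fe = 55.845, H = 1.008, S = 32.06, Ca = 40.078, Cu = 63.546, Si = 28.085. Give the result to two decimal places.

First mineral: 55.845 g Fe in 183.511 g formula = 30.43 wt% Fe.
Second mineral: 47.468 g Fe in 839.162 g formula = 5.66 wt% Fe.
30.43% − 5.66% gives a difference of 24.77 percentage points.

24.77 percentage points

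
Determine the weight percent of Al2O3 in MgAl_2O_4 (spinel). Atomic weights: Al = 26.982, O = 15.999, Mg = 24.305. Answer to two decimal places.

71.67 wt%

M(MgAl_2O_4) = 142.265 g/mol; M(Al2O3) = 101.961 g/mol.
Moles Al2O3 per formula unit = 2 Al ÷ 2 = 1.0000.
Al2O3 fraction = (1.0000 × 101.961) / 142.265 = 101.961/142.265 = 0.7167.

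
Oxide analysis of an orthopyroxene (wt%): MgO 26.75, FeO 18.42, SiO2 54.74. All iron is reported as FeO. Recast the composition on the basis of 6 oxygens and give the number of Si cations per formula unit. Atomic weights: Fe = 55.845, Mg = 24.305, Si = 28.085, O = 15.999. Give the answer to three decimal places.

1.993 Si apfu

26.75 wt% MgO ÷ 40.304 g/mol = 0.66371 mol, giving 0.66371 Mg and 0.66371 O.
18.42 wt% FeO ÷ 71.844 g/mol = 0.25639 mol, giving 0.25639 Fe and 0.25639 O.
54.74 wt% SiO2 ÷ 60.083 g/mol = 0.91107 mol, giving 0.91107 Si and 1.82214 O.
Oxygen sums to 2.74224; scaling by 6/2.74224 = 2.18799 puts the formula on 6 O.
Si: 0.91107 × 2.18799 = 1.993 atoms per formula unit.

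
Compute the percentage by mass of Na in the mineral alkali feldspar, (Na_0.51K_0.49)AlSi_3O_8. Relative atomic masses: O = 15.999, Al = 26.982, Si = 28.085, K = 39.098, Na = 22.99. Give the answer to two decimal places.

4.34 weight percent

Molar mass of (Na_0.51K_0.49)AlSi_3O_8: 0.51·22.99 + 0.49·39.098 + 1·26.982 + 3·28.085 + 8·15.999 = 270.112 g/mol.
Mass of Na per formula unit: 0.51 × 22.99 = 11.725 g.
Weight fraction Na = 11.725 / 270.112 = 0.0434.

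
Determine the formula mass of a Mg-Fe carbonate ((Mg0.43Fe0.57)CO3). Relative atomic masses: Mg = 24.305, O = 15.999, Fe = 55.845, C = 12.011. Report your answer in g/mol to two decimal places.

M = 0.43(24.305) + 0.57(55.845) + 1(12.011) + 3(15.999)

102.29 g/mol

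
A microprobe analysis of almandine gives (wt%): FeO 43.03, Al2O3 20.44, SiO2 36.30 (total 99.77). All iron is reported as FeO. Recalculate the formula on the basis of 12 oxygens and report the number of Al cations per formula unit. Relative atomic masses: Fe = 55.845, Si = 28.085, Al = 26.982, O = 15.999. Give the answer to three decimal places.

1.997 Al apfu

FeO: 43.03/71.844 = 0.59894 mol → 0.59894 mol Fe, 0.59894 mol O.
Al2O3: 20.44/101.961 = 0.20047 mol → 0.40094 mol Al, 0.60141 mol O.
SiO2: 36.30/60.083 = 0.60416 mol → 0.60416 mol Si, 1.20832 mol O.
Total oxygen = 2.40867 mol. Normalization factor = 12/2.40867 = 4.98200.
Al per 12 O = 0.40094 × 4.98200 = 1.997.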